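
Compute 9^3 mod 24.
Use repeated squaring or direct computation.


9^1 mod 24 = 9
9^2 mod 24 = 9
9^3 mod 24 = 9


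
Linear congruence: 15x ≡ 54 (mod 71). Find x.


GCD(15, 71) = 1, unique solution
a^(-1) mod 71 = 19
x = 19 * 54 mod 71 = 32

x ≡ 32 (mod 71)


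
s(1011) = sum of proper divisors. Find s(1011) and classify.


Proper divisors: 1, 3, 337
Sum = 1 + 3 + 337 = 341
341 < 1011 → deficient

s(1011) = 341 (deficient)


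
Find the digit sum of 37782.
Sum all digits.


3 + 7 + 7 + 8 + 2 = 27


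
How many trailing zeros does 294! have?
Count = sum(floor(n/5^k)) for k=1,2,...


floor(294/5) = 58
floor(294/25) = 11
floor(294/125) = 2
Total = 71

71 trailing zeros


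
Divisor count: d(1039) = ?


1039 = 1039^1
d(1039) = (1+1) = 2

2 divisors


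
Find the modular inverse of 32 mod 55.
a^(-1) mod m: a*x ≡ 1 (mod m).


Use the extended Euclidean algorithm on (55, 32); each row r = 55*s + 32*t:
r=55, s=1, t=0
r=32, s=0, t=1
q=1: r=23, s=1, t=-1   [55*(1) + 32*(-1) = 23]
q=1: r=9, s=-1, t=2   [55*(-1) + 32*(2) = 9]
q=2: r=5, s=3, t=-5   [55*(3) + 32*(-5) = 5]
q=1: r=4, s=-4, t=7   [55*(-4) + 32*(7) = 4]
q=1: r=1, s=7, t=-12   [55*(7) + 32*(-12) = 1]
q=4: r=0, s=-32, t=55   [55*(-32) + 32*(55) = 0]
GCD = 1 with t = -12, so 32*(-12) ≡ 1 (mod 55)
Inverse = -12 mod 55 = 43
Check: 32 * 43 = 1376 ≡ 1 (mod 55)

32^(-1) ≡ 43 (mod 55)


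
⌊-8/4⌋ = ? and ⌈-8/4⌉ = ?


-8/4 = -2.0000
floor = -2
ceil = -2

floor = -2, ceil = -2


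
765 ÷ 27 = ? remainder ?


765 = 27 * 28 + 9
Check: 756 + 9 = 765

q = 28, r = 9


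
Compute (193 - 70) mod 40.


193 - 70 = 123
123 mod 40 = 3


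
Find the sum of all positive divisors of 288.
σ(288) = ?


Divisors of 288: 1, 2, 3, 4, 6, 8, 9, 12, 16, 18, 24, 32, 36, 48, 72, 96, 144, 288
Sum = 1 + 2 + 3 + 4 + 6 + 8 + 9 + 12 + 16 + 18 + 24 + 32 + 36 + 48 + 72 + 96 + 144 + 288 = 819

σ(288) = 819


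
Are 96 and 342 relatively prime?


Euclidean algorithm:
342 = 3 * 96 + 54
96 = 1 * 54 + 42
54 = 1 * 42 + 12
42 = 3 * 12 + 6
12 = 2 * 6 + 0
GCD(96, 342) = 6

No, not coprime (GCD = 6)


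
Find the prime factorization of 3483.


3483 / 3 = 1161
1161 / 3 = 387
387 / 3 = 129
129 / 3 = 43
43 / 43 = 1
3483 = 3^4 × 43


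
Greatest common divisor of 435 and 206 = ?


435 = 2 * 206 + 23
206 = 8 * 23 + 22
23 = 1 * 22 + 1
22 = 22 * 1 + 0
GCD = 1


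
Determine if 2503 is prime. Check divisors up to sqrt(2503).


Check divisors up to sqrt(2503) = 50.0300
No divisors found.
2503 is prime.

Yes, 2503 is prime


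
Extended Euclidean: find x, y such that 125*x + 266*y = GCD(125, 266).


Tabular extended Euclidean (each row: r = 125*s + 266*t):
r=125, s=1, t=0
r=266, s=0, t=1
q=0: r=125, s=1, t=0   [125*(1) + 266*(0) = 125]
q=2: r=16, s=-2, t=1   [125*(-2) + 266*(1) = 16]
q=7: r=13, s=15, t=-7   [125*(15) + 266*(-7) = 13]
q=1: r=3, s=-17, t=8   [125*(-17) + 266*(8) = 3]
q=4: r=1, s=83, t=-39   [125*(83) + 266*(-39) = 1]
q=3: r=0, s=-266, t=125   [125*(-266) + 266*(125) = 0]
GCD = 1; from the row with r=1: x=83, y=-39
Check: 125*(83) + 266*(-39) = 10375 - 10374 = 1

GCD = 1, x = 83, y = -39


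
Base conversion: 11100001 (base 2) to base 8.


11100001 (base 2) = 225 (decimal)
225 (decimal) = 341 (base 8)


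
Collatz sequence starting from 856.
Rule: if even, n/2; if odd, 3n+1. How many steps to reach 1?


856 → 428 → 214 → 107 → 322 → 161 → 484 → 242 → 121 → 364 → 182 → 91 → 274 → 137 → 412 → 206 → 103 → 310 → 155 → 466 → 233 → 700 → 350 → 175 → 526 → 263 → 790 → 395 → 1186 → 593 → 1780 → 890 → 445 → 1336 → 668 → 334 → 167 → 502 → 251 → 754 → 377 → 1132 → 566 → 283 → 850 → 425 → 1276 → 638 → 319 → 958 → 479 → 1438 → 719 → 2158 → 1079 → 3238 → 1619 → 4858 → 2429 → 7288 → 3644 → 1822 → 911 → 2734 → 1367 → 4102 → 2051 → 6154 → 3077 → 9232 → 4616 → 2308 → 1154 → 577 → 1732 → 866 → 433 → 1300 → 650 → 325 → 976 → 488 → 244 → 122 → 61 → 184 → 92 → 46 → 23 → 70 → 35 → 106 → 53 → 160 → 80 → 40 → 20 → 10 → 5 → 16 → 8 → 4 → 2 → 1
Total steps = 103

103 steps


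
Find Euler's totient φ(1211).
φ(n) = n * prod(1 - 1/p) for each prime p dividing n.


1211 = 7 × 173
Prime factors: 7, 173
φ(1211) = 1211 × (1-1/7) × (1-1/173)
= 1211 × 6/7 × 172/173 = 1032

φ(1211) = 1032


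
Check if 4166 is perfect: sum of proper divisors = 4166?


Proper divisors of 4166: 1, 2, 2083
Sum = 1 + 2 + 2083 = 2086

No, 4166 is not perfect (2086 ≠ 4166)


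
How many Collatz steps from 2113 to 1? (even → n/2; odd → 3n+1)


2113 → 6340 → 3170 → 1585 → 4756 → 2378 → 1189 → 3568 → 1784 → 892 → 446 → 223 → 670 → 335 → 1006 → 503 → 1510 → 755 → 2266 → 1133 → 3400 → 1700 → 850 → 425 → 1276 → 638 → 319 → 958 → 479 → 1438 → 719 → 2158 → 1079 → 3238 → 1619 → 4858 → 2429 → 7288 → 3644 → 1822 → 911 → 2734 → 1367 → 4102 → 2051 → 6154 → 3077 → 9232 → 4616 → 2308 → 1154 → 577 → 1732 → 866 → 433 → 1300 → 650 → 325 → 976 → 488 → 244 → 122 → 61 → 184 → 92 → 46 → 23 → 70 → 35 → 106 → 53 → 160 → 80 → 40 → 20 → 10 → 5 → 16 → 8 → 4 → 2 → 1
Total steps = 81

81 steps


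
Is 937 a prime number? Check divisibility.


Check divisors up to sqrt(937) = 30.6105
No divisors found.
937 is prime.

Yes, 937 is prime


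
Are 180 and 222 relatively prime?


Euclidean algorithm:
222 = 1 * 180 + 42
180 = 4 * 42 + 12
42 = 3 * 12 + 6
12 = 2 * 6 + 0
GCD(180, 222) = 6

No, not coprime (GCD = 6)


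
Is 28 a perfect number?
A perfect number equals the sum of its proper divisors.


Proper divisors of 28: 1, 2, 4, 7, 14
Sum = 1 + 2 + 4 + 7 + 14 = 28

Yes, 28 is perfect (28 = 28)


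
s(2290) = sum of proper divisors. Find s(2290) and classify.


Proper divisors: 1, 2, 5, 10, 229, 458, 1145
Sum = 1 + 2 + 5 + 10 + 229 + 458 + 1145 = 1850
1850 < 2290 → deficient

s(2290) = 1850 (deficient)


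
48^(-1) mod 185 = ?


Use the extended Euclidean algorithm on (185, 48); each row r = 185*s + 48*t:
r=185, s=1, t=0
r=48, s=0, t=1
q=3: r=41, s=1, t=-3   [185*(1) + 48*(-3) = 41]
q=1: r=7, s=-1, t=4   [185*(-1) + 48*(4) = 7]
q=5: r=6, s=6, t=-23   [185*(6) + 48*(-23) = 6]
q=1: r=1, s=-7, t=27   [185*(-7) + 48*(27) = 1]
q=6: r=0, s=48, t=-185   [185*(48) + 48*(-185) = 0]
GCD = 1 with t = 27, so 48*(27) ≡ 1 (mod 185)
Inverse = 27 mod 185 = 27
Check: 48 * 27 = 1296 ≡ 1 (mod 185)

48^(-1) ≡ 27 (mod 185)


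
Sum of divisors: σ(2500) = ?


Divisors of 2500: 1, 2, 4, 5, 10, 20, 25, 50, 100, 125, 250, 500, 625, 1250, 2500
Sum = 1 + 2 + 4 + 5 + 10 + 20 + 25 + 50 + 100 + 125 + 250 + 500 + 625 + 1250 + 2500 = 5467

σ(2500) = 5467


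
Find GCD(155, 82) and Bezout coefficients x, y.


Tabular extended Euclidean (each row: r = 155*s + 82*t):
r=155, s=1, t=0
r=82, s=0, t=1
q=1: r=73, s=1, t=-1   [155*(1) + 82*(-1) = 73]
q=1: r=9, s=-1, t=2   [155*(-1) + 82*(2) = 9]
q=8: r=1, s=9, t=-17   [155*(9) + 82*(-17) = 1]
q=9: r=0, s=-82, t=155   [155*(-82) + 82*(155) = 0]
GCD = 1; from the row with r=1: x=9, y=-17
Check: 155*(9) + 82*(-17) = 1395 - 1394 = 1

GCD = 1, x = 9, y = -17


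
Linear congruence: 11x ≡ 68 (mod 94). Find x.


GCD(11, 94) = 1, unique solution
a^(-1) mod 94 = 77
x = 77 * 68 mod 94 = 66

x ≡ 66 (mod 94)


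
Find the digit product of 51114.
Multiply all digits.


5 × 1 × 1 × 1 × 4 = 20


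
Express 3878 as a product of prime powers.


3878 / 2 = 1939
1939 / 7 = 277
277 / 277 = 1
3878 = 2 × 7 × 277


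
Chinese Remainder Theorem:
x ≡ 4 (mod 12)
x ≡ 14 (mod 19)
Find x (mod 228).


M = 12*19 = 228
M1 = M/12 = 19, M2 = M/19 = 12
M1^(-1) mod 12 = 7, M2^(-1) mod 19 = 8
x = 4*19*7 + 14*12*8 = 1876
1876 mod 228 = 52
Check: 52 mod 12 = 4 ✓, 52 mod 19 = 14 ✓

x ≡ 52 (mod 228)


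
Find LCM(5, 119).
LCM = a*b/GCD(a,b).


GCD(5, 119) = 1
LCM = 5*119/1 = 595/1 = 595

LCM = 595


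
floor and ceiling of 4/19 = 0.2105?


4/19 = 0.2105
floor = 0
ceil = 1

floor = 0, ceil = 1


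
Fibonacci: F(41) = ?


Sequence: 1, 1, 2, 3, 5, 8, 13, 21, 34, 55, 89, 144, 233, 377, 610, 987, 1597, 2584, 4181, 6765, 10946, 17711, 28657, 46368, 75025, 121393, 196418, 317811, 514229, 832040, 1346269, 2178309, 3524578, 5702887, 9227465, 14930352, 24157817, 39088169, 63245986, 102334155, 165580141
F(41) = 165580141


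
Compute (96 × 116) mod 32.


96 × 116 = 11136
11136 mod 32 = 0


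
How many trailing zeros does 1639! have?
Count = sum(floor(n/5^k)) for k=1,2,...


floor(1639/5) = 327
floor(1639/25) = 65
floor(1639/125) = 13
floor(1639/625) = 2
Total = 407

407 trailing zeros


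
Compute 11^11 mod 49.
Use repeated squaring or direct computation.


11^1 mod 49 = 11
11^2 mod 49 = 23
11^3 mod 49 = 8
11^4 mod 49 = 39
11^5 mod 49 = 37
11^6 mod 49 = 15
11^7 mod 49 = 18
11^8 mod 49 = 2
11^9 mod 49 = 22
11^10 mod 49 = 46
11^11 mod 49 = 16


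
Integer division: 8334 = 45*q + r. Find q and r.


8334 = 45 * 185 + 9
Check: 8325 + 9 = 8334

q = 185, r = 9


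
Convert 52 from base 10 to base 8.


52 (base 10) = 52 (decimal)
52 (decimal) = 64 (base 8)


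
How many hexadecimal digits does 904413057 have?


904413057 in base 16 = 35E83F81
Number of digits = 8

8 digits (base 16)


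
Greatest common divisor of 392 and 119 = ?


392 = 3 * 119 + 35
119 = 3 * 35 + 14
35 = 2 * 14 + 7
14 = 2 * 7 + 0
GCD = 7


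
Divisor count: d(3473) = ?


3473 = 23^1 × 151^1
d(3473) = (1+1) × (1+1) = 4

4 divisors


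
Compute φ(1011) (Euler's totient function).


1011 = 3 × 337
Prime factors: 3, 337
φ(1011) = 1011 × (1-1/3) × (1-1/337)
= 1011 × 2/3 × 336/337 = 672

φ(1011) = 672


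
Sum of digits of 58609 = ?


5 + 8 + 6 + 0 + 9 = 28


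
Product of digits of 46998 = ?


4 × 6 × 9 × 9 × 8 = 15552


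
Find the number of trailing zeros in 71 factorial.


floor(71/5) = 14
floor(71/25) = 2
Total = 16

16 trailing zeros


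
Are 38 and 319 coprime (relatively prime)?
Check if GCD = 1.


Euclidean algorithm:
319 = 8 * 38 + 15
38 = 2 * 15 + 8
15 = 1 * 8 + 7
8 = 1 * 7 + 1
7 = 7 * 1 + 0
GCD(38, 319) = 1

Yes, coprime (GCD = 1)


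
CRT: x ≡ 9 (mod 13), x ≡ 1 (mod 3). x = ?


M = 13*3 = 39
M1 = M/13 = 3, M2 = M/3 = 13
M1^(-1) mod 13 = 9, M2^(-1) mod 3 = 1
x = 9*3*9 + 1*13*1 = 256
256 mod 39 = 22
Check: 22 mod 13 = 9 ✓, 22 mod 3 = 1 ✓

x ≡ 22 (mod 39)


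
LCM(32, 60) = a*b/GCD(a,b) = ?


GCD(32, 60) = 4
LCM = 32*60/4 = 1920/4 = 480

LCM = 480


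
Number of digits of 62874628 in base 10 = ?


62874628 has 8 digits in base 10
floor(log10(62874628)) + 1 = floor(7.7985) + 1 = 8

8 digits (base 10)


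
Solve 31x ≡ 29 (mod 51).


GCD(31, 51) = 1, unique solution
a^(-1) mod 51 = 28
x = 28 * 29 mod 51 = 47

x ≡ 47 (mod 51)


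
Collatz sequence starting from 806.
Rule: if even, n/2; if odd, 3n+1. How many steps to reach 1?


806 → 403 → 1210 → 605 → 1816 → 908 → 454 → 227 → 682 → 341 → 1024 → 512 → 256 → 128 → 64 → 32 → 16 → 8 → 4 → 2 → 1
Total steps = 20

20 steps


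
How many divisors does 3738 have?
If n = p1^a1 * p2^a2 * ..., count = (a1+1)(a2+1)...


3738 = 2^1 × 3^1 × 7^1 × 89^1
d(3738) = (1+1) × (1+1) × (1+1) × (1+1) = 16

16 divisors


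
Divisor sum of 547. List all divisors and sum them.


Divisors of 547: 1, 547
Sum = 1 + 547 = 548

σ(547) = 548


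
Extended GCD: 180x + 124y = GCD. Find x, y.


Tabular extended Euclidean (each row: r = 180*s + 124*t):
r=180, s=1, t=0
r=124, s=0, t=1
q=1: r=56, s=1, t=-1   [180*(1) + 124*(-1) = 56]
q=2: r=12, s=-2, t=3   [180*(-2) + 124*(3) = 12]
q=4: r=8, s=9, t=-13   [180*(9) + 124*(-13) = 8]
q=1: r=4, s=-11, t=16   [180*(-11) + 124*(16) = 4]
q=2: r=0, s=31, t=-45   [180*(31) + 124*(-45) = 0]
GCD = 4; from the row with r=4: x=-11, y=16
Check: 180*(-11) + 124*(16) = -1980 + 1984 = 4

GCD = 4, x = -11, y = 16


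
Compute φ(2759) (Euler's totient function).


2759 = 31 × 89
Prime factors: 31, 89
φ(2759) = 2759 × (1-1/31) × (1-1/89)
= 2759 × 30/31 × 88/89 = 2640

φ(2759) = 2640


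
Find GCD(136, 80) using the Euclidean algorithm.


136 = 1 * 80 + 56
80 = 1 * 56 + 24
56 = 2 * 24 + 8
24 = 3 * 8 + 0
GCD = 8


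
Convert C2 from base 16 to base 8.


C2 (base 16) = 194 (decimal)
194 (decimal) = 302 (base 8)


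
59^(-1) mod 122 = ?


Use the extended Euclidean algorithm on (122, 59); each row r = 122*s + 59*t:
r=122, s=1, t=0
r=59, s=0, t=1
q=2: r=4, s=1, t=-2   [122*(1) + 59*(-2) = 4]
q=14: r=3, s=-14, t=29   [122*(-14) + 59*(29) = 3]
q=1: r=1, s=15, t=-31   [122*(15) + 59*(-31) = 1]
q=3: r=0, s=-59, t=122   [122*(-59) + 59*(122) = 0]
GCD = 1 with t = -31, so 59*(-31) ≡ 1 (mod 122)
Inverse = -31 mod 122 = 91
Check: 59 * 91 = 5369 ≡ 1 (mod 122)

59^(-1) ≡ 91 (mod 122)


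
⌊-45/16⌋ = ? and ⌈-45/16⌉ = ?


-45/16 = -2.8125
floor = -3
ceil = -2

floor = -3, ceil = -2


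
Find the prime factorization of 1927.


1927 / 41 = 47
47 / 47 = 1
1927 = 41 × 47


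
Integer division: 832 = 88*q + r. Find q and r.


832 = 88 * 9 + 40
Check: 792 + 40 = 832

q = 9, r = 40


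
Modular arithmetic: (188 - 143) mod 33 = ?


188 - 143 = 45
45 mod 33 = 12


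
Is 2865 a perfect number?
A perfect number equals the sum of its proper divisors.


Proper divisors of 2865: 1, 3, 5, 15, 191, 573, 955
Sum = 1 + 3 + 5 + 15 + 191 + 573 + 955 = 1743

No, 2865 is not perfect (1743 ≠ 2865)


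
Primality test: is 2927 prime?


Check divisors up to sqrt(2927) = 54.1018
No divisors found.
2927 is prime.

Yes, 2927 is prime


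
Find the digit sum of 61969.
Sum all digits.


6 + 1 + 9 + 6 + 9 = 31


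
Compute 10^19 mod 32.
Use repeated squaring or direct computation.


10^1 mod 32 = 10
10^2 mod 32 = 4
10^3 mod 32 = 8
10^4 mod 32 = 16
10^5 mod 32 = 0
10^6 mod 32 = 0
10^7 mod 32 = 0
10^8 mod 32 = 0
10^9 mod 32 = 0
10^10 mod 32 = 0
10^11 mod 32 = 0
10^12 mod 32 = 0
10^13 mod 32 = 0
10^14 mod 32 = 0
10^15 mod 32 = 0
10^16 mod 32 = 0
10^17 mod 32 = 0
10^18 mod 32 = 0
10^19 mod 32 = 0


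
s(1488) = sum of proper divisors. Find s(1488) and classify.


Proper divisors: 1, 2, 3, 4, 6, 8, 12, 16, 24, 31, 48, 62, 93, 124, 186, 248, 372, 496, 744
Sum = 1 + 2 + 3 + 4 + 6 + 8 + 12 + 16 + 24 + 31 + 48 + 62 + 93 + 124 + 186 + 248 + 372 + 496 + 744 = 2480
2480 > 1488 → abundant

s(1488) = 2480 (abundant)


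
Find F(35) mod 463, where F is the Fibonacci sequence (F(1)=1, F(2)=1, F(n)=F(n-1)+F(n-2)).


F(k) mod 463 for k=1..35:
1, 1, 2, 3, 5, 8, 13, 21, 34, 55, 89, 144, 233, 377, 147, 61, 208, 269, 14, 283, 297, 117, 414, 68, 19, 87, 106, 193, 299, 29, 328, 357, 222, 116, 338
F(35) mod 463 = 338


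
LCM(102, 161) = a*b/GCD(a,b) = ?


GCD(102, 161) = 1
LCM = 102*161/1 = 16422/1 = 16422

LCM = 16422


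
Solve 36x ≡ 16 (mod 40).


GCD(36, 40) = 4 divides 16
Divide: 9x ≡ 4 (mod 10)
x ≡ 6 (mod 10)


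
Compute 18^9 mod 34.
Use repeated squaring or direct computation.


18^1 mod 34 = 18
18^2 mod 34 = 18
18^3 mod 34 = 18
18^4 mod 34 = 18
18^5 mod 34 = 18
18^6 mod 34 = 18
18^7 mod 34 = 18
18^8 mod 34 = 18
18^9 mod 34 = 18


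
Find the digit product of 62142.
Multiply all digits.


6 × 2 × 1 × 4 × 2 = 96


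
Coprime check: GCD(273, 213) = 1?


Euclidean algorithm:
273 = 1 * 213 + 60
213 = 3 * 60 + 33
60 = 1 * 33 + 27
33 = 1 * 27 + 6
27 = 4 * 6 + 3
6 = 2 * 3 + 0
GCD(273, 213) = 3

No, not coprime (GCD = 3)


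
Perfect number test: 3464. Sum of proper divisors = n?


Proper divisors of 3464: 1, 2, 4, 8, 433, 866, 1732
Sum = 1 + 2 + 4 + 8 + 433 + 866 + 1732 = 3046

No, 3464 is not perfect (3046 ≠ 3464)


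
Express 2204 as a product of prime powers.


2204 / 2 = 1102
1102 / 2 = 551
551 / 19 = 29
29 / 29 = 1
2204 = 2^2 × 19 × 29


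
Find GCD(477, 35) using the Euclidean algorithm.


477 = 13 * 35 + 22
35 = 1 * 22 + 13
22 = 1 * 13 + 9
13 = 1 * 9 + 4
9 = 2 * 4 + 1
4 = 4 * 1 + 0
GCD = 1


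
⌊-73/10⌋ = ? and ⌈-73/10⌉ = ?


-73/10 = -7.3000
floor = -8
ceil = -7

floor = -8, ceil = -7


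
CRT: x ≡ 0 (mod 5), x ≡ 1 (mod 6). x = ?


M = 5*6 = 30
M1 = M/5 = 6, M2 = M/6 = 5
M1^(-1) mod 5 = 1, M2^(-1) mod 6 = 5
x = 0*6*1 + 1*5*5 = 25
25 mod 30 = 25
Check: 25 mod 5 = 0 ✓, 25 mod 6 = 1 ✓

x ≡ 25 (mod 30)


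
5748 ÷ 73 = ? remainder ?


5748 = 73 * 78 + 54
Check: 5694 + 54 = 5748

q = 78, r = 54


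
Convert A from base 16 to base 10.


A (base 16) = 10 (decimal)
10 (decimal) = 10 (base 10)


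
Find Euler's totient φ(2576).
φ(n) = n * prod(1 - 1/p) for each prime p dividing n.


2576 = 2^4 × 7 × 23
Prime factors: 2, 7, 23
φ(2576) = 2576 × (1-1/2) × (1-1/7) × (1-1/23)
= 2576 × 1/2 × 6/7 × 22/23 = 1056

φ(2576) = 1056


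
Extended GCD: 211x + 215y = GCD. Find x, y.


Tabular extended Euclidean (each row: r = 211*s + 215*t):
r=211, s=1, t=0
r=215, s=0, t=1
q=0: r=211, s=1, t=0   [211*(1) + 215*(0) = 211]
q=1: r=4, s=-1, t=1   [211*(-1) + 215*(1) = 4]
q=52: r=3, s=53, t=-52   [211*(53) + 215*(-52) = 3]
q=1: r=1, s=-54, t=53   [211*(-54) + 215*(53) = 1]
q=3: r=0, s=215, t=-211   [211*(215) + 215*(-211) = 0]
GCD = 1; from the row with r=1: x=-54, y=53
Check: 211*(-54) + 215*(53) = -11394 + 11395 = 1

GCD = 1, x = -54, y = 53


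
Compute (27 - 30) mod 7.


27 - 30 = -3
-3 mod 7 = 4


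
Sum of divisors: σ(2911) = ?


Divisors of 2911: 1, 41, 71, 2911
Sum = 1 + 41 + 71 + 2911 = 3024

σ(2911) = 3024


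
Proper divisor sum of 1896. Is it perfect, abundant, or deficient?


Proper divisors: 1, 2, 3, 4, 6, 8, 12, 24, 79, 158, 237, 316, 474, 632, 948
Sum = 1 + 2 + 3 + 4 + 6 + 8 + 12 + 24 + 79 + 158 + 237 + 316 + 474 + 632 + 948 = 2904
2904 > 1896 → abundant

s(1896) = 2904 (abundant)


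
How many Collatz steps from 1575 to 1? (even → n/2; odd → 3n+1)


1575 → 4726 → 2363 → 7090 → 3545 → 10636 → 5318 → 2659 → 7978 → 3989 → 11968 → 5984 → 2992 → 1496 → 748 → 374 → 187 → 562 → 281 → 844 → 422 → 211 → 634 → 317 → 952 → 476 → 238 → 119 → 358 → 179 → 538 → 269 → 808 → 404 → 202 → 101 → 304 → 152 → 76 → 38 → 19 → 58 → 29 → 88 → 44 → 22 → 11 → 34 → 17 → 52 → 26 → 13 → 40 → 20 → 10 → 5 → 16 → 8 → 4 → 2 → 1
Total steps = 60

60 steps


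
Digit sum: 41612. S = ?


4 + 1 + 6 + 1 + 2 = 14


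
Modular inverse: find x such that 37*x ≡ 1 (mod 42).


Use the extended Euclidean algorithm on (42, 37); each row r = 42*s + 37*t:
r=42, s=1, t=0
r=37, s=0, t=1
q=1: r=5, s=1, t=-1   [42*(1) + 37*(-1) = 5]
q=7: r=2, s=-7, t=8   [42*(-7) + 37*(8) = 2]
q=2: r=1, s=15, t=-17   [42*(15) + 37*(-17) = 1]
q=2: r=0, s=-37, t=42   [42*(-37) + 37*(42) = 0]
GCD = 1 with t = -17, so 37*(-17) ≡ 1 (mod 42)
Inverse = -17 mod 42 = 25
Check: 37 * 25 = 925 ≡ 1 (mod 42)

37^(-1) ≡ 25 (mod 42)


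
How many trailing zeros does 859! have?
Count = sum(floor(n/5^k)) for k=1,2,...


floor(859/5) = 171
floor(859/25) = 34
floor(859/125) = 6
floor(859/625) = 1
Total = 212

212 trailing zeros


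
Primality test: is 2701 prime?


2701 / 37 = 73 (exact division)
2701 is NOT prime.

No, 2701 is not prime


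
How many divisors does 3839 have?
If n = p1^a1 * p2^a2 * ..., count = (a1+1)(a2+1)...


3839 = 11^1 × 349^1
d(3839) = (1+1) × (1+1) = 4

4 divisors


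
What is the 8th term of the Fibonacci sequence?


Sequence: 1, 1, 2, 3, 5, 8, 13, 21
F(8) = 21


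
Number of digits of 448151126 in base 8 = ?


448151126 in base 8 = 3255437126
Number of digits = 10

10 digits (base 8)


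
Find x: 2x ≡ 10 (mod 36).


GCD(2, 36) = 2 divides 10
Divide: 1x ≡ 5 (mod 18)
x ≡ 5 (mod 18)


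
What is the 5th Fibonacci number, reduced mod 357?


F(k) mod 357 for k=1..5:
1, 1, 2, 3, 5
F(5) mod 357 = 5


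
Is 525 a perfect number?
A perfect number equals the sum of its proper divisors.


Proper divisors of 525: 1, 3, 5, 7, 15, 21, 25, 35, 75, 105, 175
Sum = 1 + 3 + 5 + 7 + 15 + 21 + 25 + 35 + 75 + 105 + 175 = 467

No, 525 is not perfect (467 ≠ 525)


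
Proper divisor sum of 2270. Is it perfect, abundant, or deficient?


Proper divisors: 1, 2, 5, 10, 227, 454, 1135
Sum = 1 + 2 + 5 + 10 + 227 + 454 + 1135 = 1834
1834 < 2270 → deficient

s(2270) = 1834 (deficient)


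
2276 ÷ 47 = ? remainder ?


2276 = 47 * 48 + 20
Check: 2256 + 20 = 2276

q = 48, r = 20


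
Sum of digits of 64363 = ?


6 + 4 + 3 + 6 + 3 = 22


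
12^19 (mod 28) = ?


12^1 mod 28 = 12
12^2 mod 28 = 4
12^3 mod 28 = 20
12^4 mod 28 = 16
12^5 mod 28 = 24
12^6 mod 28 = 8
12^7 mod 28 = 12
12^8 mod 28 = 4
12^9 mod 28 = 20
12^10 mod 28 = 16
12^11 mod 28 = 24
12^12 mod 28 = 8
12^13 mod 28 = 12
12^14 mod 28 = 4
12^15 mod 28 = 20
12^16 mod 28 = 16
12^17 mod 28 = 24
12^18 mod 28 = 8
12^19 mod 28 = 12


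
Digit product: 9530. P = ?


9 × 5 × 3 × 0 = 0


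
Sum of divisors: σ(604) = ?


Divisors of 604: 1, 2, 4, 151, 302, 604
Sum = 1 + 2 + 4 + 151 + 302 + 604 = 1064

σ(604) = 1064


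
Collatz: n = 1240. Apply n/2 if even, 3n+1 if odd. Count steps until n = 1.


1240 → 620 → 310 → 155 → 466 → 233 → 700 → 350 → 175 → 526 → 263 → 790 → 395 → 1186 → 593 → 1780 → 890 → 445 → 1336 → 668 → 334 → 167 → 502 → 251 → 754 → 377 → 1132 → 566 → 283 → 850 → 425 → 1276 → 638 → 319 → 958 → 479 → 1438 → 719 → 2158 → 1079 → 3238 → 1619 → 4858 → 2429 → 7288 → 3644 → 1822 → 911 → 2734 → 1367 → 4102 → 2051 → 6154 → 3077 → 9232 → 4616 → 2308 → 1154 → 577 → 1732 → 866 → 433 → 1300 → 650 → 325 → 976 → 488 → 244 → 122 → 61 → 184 → 92 → 46 → 23 → 70 → 35 → 106 → 53 → 160 → 80 → 40 → 20 → 10 → 5 → 16 → 8 → 4 → 2 → 1
Total steps = 88

88 steps


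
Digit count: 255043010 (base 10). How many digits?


255043010 has 9 digits in base 10
floor(log10(255043010)) + 1 = floor(8.4066) + 1 = 9

9 digits (base 10)


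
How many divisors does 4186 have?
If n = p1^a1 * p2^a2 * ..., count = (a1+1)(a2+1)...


4186 = 2^1 × 7^1 × 13^1 × 23^1
d(4186) = (1+1) × (1+1) × (1+1) × (1+1) = 16

16 divisors


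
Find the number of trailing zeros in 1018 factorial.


floor(1018/5) = 203
floor(1018/25) = 40
floor(1018/125) = 8
floor(1018/625) = 1
Total = 252

252 trailing zeros


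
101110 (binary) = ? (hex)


101110 (base 2) = 46 (decimal)
46 (decimal) = 2E (base 16)


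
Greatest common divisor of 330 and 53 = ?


330 = 6 * 53 + 12
53 = 4 * 12 + 5
12 = 2 * 5 + 2
5 = 2 * 2 + 1
2 = 2 * 1 + 0
GCD = 1


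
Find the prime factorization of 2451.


2451 / 3 = 817
817 / 19 = 43
43 / 43 = 1
2451 = 3 × 19 × 43


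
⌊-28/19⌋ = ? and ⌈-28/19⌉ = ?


-28/19 = -1.4737
floor = -2
ceil = -1

floor = -2, ceil = -1


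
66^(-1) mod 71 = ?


Use the extended Euclidean algorithm on (71, 66); each row r = 71*s + 66*t:
r=71, s=1, t=0
r=66, s=0, t=1
q=1: r=5, s=1, t=-1   [71*(1) + 66*(-1) = 5]
q=13: r=1, s=-13, t=14   [71*(-13) + 66*(14) = 1]
q=5: r=0, s=66, t=-71   [71*(66) + 66*(-71) = 0]
GCD = 1 with t = 14, so 66*(14) ≡ 1 (mod 71)
Inverse = 14 mod 71 = 14
Check: 66 * 14 = 924 ≡ 1 (mod 71)

66^(-1) ≡ 14 (mod 71)


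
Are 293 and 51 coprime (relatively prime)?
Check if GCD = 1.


Euclidean algorithm:
293 = 5 * 51 + 38
51 = 1 * 38 + 13
38 = 2 * 13 + 12
13 = 1 * 12 + 1
12 = 12 * 1 + 0
GCD(293, 51) = 1

Yes, coprime (GCD = 1)


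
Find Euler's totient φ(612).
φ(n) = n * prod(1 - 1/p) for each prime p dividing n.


612 = 2^2 × 3^2 × 17
Prime factors: 2, 3, 17
φ(612) = 612 × (1-1/2) × (1-1/3) × (1-1/17)
= 612 × 1/2 × 2/3 × 16/17 = 192

φ(612) = 192


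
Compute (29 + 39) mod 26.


29 + 39 = 68
68 mod 26 = 16


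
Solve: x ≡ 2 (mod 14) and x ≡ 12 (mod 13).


M = 14*13 = 182
M1 = M/14 = 13, M2 = M/13 = 14
M1^(-1) mod 14 = 13, M2^(-1) mod 13 = 1
x = 2*13*13 + 12*14*1 = 506
506 mod 182 = 142
Check: 142 mod 14 = 2 ✓, 142 mod 13 = 12 ✓

x ≡ 142 (mod 182)


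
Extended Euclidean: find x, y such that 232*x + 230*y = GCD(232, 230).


Tabular extended Euclidean (each row: r = 232*s + 230*t):
r=232, s=1, t=0
r=230, s=0, t=1
q=1: r=2, s=1, t=-1   [232*(1) + 230*(-1) = 2]
q=115: r=0, s=-115, t=116   [232*(-115) + 230*(116) = 0]
GCD = 2; from the row with r=2: x=1, y=-1
Check: 232*(1) + 230*(-1) = 232 - 230 = 2

GCD = 2, x = 1, y = -1


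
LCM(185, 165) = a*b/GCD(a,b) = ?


GCD(185, 165) = 5
LCM = 185*165/5 = 30525/5 = 6105

LCM = 6105


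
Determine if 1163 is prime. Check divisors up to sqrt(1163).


Check divisors up to sqrt(1163) = 34.1028
No divisors found.
1163 is prime.

Yes, 1163 is prime


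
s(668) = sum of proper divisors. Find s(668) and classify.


Proper divisors: 1, 2, 4, 167, 334
Sum = 1 + 2 + 4 + 167 + 334 = 508
508 < 668 → deficient

s(668) = 508 (deficient)


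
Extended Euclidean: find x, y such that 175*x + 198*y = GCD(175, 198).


Tabular extended Euclidean (each row: r = 175*s + 198*t):
r=175, s=1, t=0
r=198, s=0, t=1
q=0: r=175, s=1, t=0   [175*(1) + 198*(0) = 175]
q=1: r=23, s=-1, t=1   [175*(-1) + 198*(1) = 23]
q=7: r=14, s=8, t=-7   [175*(8) + 198*(-7) = 14]
q=1: r=9, s=-9, t=8   [175*(-9) + 198*(8) = 9]
q=1: r=5, s=17, t=-15   [175*(17) + 198*(-15) = 5]
q=1: r=4, s=-26, t=23   [175*(-26) + 198*(23) = 4]
q=1: r=1, s=43, t=-38   [175*(43) + 198*(-38) = 1]
q=4: r=0, s=-198, t=175   [175*(-198) + 198*(175) = 0]
GCD = 1; from the row with r=1: x=43, y=-38
Check: 175*(43) + 198*(-38) = 7525 - 7524 = 1

GCD = 1, x = 43, y = -38


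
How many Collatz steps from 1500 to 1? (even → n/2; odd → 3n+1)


1500 → 750 → 375 → 1126 → 563 → 1690 → 845 → 2536 → 1268 → 634 → 317 → 952 → 476 → 238 → 119 → 358 → 179 → 538 → 269 → 808 → 404 → 202 → 101 → 304 → 152 → 76 → 38 → 19 → 58 → 29 → 88 → 44 → 22 → 11 → 34 → 17 → 52 → 26 → 13 → 40 → 20 → 10 → 5 → 16 → 8 → 4 → 2 → 1
Total steps = 47

47 steps


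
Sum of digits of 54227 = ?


5 + 4 + 2 + 2 + 7 = 20


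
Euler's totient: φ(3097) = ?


3097 = 19 × 163
Prime factors: 19, 163
φ(3097) = 3097 × (1-1/19) × (1-1/163)
= 3097 × 18/19 × 162/163 = 2916

φ(3097) = 2916


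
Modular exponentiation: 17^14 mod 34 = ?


17^1 mod 34 = 17
17^2 mod 34 = 17
17^3 mod 34 = 17
17^4 mod 34 = 17
17^5 mod 34 = 17
17^6 mod 34 = 17
17^7 mod 34 = 17
17^8 mod 34 = 17
17^9 mod 34 = 17
17^10 mod 34 = 17
17^11 mod 34 = 17
17^12 mod 34 = 17
17^13 mod 34 = 17
17^14 mod 34 = 17


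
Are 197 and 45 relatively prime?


Euclidean algorithm:
197 = 4 * 45 + 17
45 = 2 * 17 + 11
17 = 1 * 11 + 6
11 = 1 * 6 + 5
6 = 1 * 5 + 1
5 = 5 * 1 + 0
GCD(197, 45) = 1

Yes, coprime (GCD = 1)


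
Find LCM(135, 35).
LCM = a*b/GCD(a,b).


GCD(135, 35) = 5
LCM = 135*35/5 = 4725/5 = 945

LCM = 945


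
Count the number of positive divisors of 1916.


1916 = 2^2 × 479^1
d(1916) = (2+1) × (1+1) = 6

6 divisors


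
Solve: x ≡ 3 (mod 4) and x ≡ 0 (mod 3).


M = 4*3 = 12
M1 = M/4 = 3, M2 = M/3 = 4
M1^(-1) mod 4 = 3, M2^(-1) mod 3 = 1
x = 3*3*3 + 0*4*1 = 27
27 mod 12 = 3
Check: 3 mod 4 = 3 ✓, 3 mod 3 = 0 ✓

x ≡ 3 (mod 12)


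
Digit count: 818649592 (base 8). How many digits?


818649592 in base 8 = 6062714770
Number of digits = 10

10 digits (base 8)


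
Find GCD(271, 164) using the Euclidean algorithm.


271 = 1 * 164 + 107
164 = 1 * 107 + 57
107 = 1 * 57 + 50
57 = 1 * 50 + 7
50 = 7 * 7 + 1
7 = 7 * 1 + 0
GCD = 1


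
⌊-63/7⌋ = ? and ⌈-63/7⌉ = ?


-63/7 = -9.0000
floor = -9
ceil = -9

floor = -9, ceil = -9


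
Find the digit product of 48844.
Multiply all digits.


4 × 8 × 8 × 4 × 4 = 4096


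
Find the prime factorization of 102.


102 / 2 = 51
51 / 3 = 17
17 / 17 = 1
102 = 2 × 3 × 17


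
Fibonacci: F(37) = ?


Sequence: 1, 1, 2, 3, 5, 8, 13, 21, 34, 55, 89, 144, 233, 377, 610, 987, 1597, 2584, 4181, 6765, 10946, 17711, 28657, 46368, 75025, 121393, 196418, 317811, 514229, 832040, 1346269, 2178309, 3524578, 5702887, 9227465, 14930352, 24157817
F(37) = 24157817


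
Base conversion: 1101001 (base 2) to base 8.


1101001 (base 2) = 105 (decimal)
105 (decimal) = 151 (base 8)


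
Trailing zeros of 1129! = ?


floor(1129/5) = 225
floor(1129/25) = 45
floor(1129/125) = 9
floor(1129/625) = 1
Total = 280

280 trailing zeros


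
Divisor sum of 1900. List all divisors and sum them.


Divisors of 1900: 1, 2, 4, 5, 10, 19, 20, 25, 38, 50, 76, 95, 100, 190, 380, 475, 950, 1900
Sum = 1 + 2 + 4 + 5 + 10 + 19 + 20 + 25 + 38 + 50 + 76 + 95 + 100 + 190 + 380 + 475 + 950 + 1900 = 4340

σ(1900) = 4340


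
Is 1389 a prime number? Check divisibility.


1389 / 3 = 463 (exact division)
1389 is NOT prime.

No, 1389 is not prime


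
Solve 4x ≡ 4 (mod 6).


GCD(4, 6) = 2 divides 4
Divide: 2x ≡ 2 (mod 3)
x ≡ 1 (mod 3)


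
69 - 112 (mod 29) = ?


69 - 112 = -43
-43 mod 29 = 15


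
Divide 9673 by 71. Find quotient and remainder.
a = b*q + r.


9673 = 71 * 136 + 17
Check: 9656 + 17 = 9673

q = 136, r = 17


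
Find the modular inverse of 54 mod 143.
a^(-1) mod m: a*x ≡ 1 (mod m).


Use the extended Euclidean algorithm on (143, 54); each row r = 143*s + 54*t:
r=143, s=1, t=0
r=54, s=0, t=1
q=2: r=35, s=1, t=-2   [143*(1) + 54*(-2) = 35]
q=1: r=19, s=-1, t=3   [143*(-1) + 54*(3) = 19]
q=1: r=16, s=2, t=-5   [143*(2) + 54*(-5) = 16]
q=1: r=3, s=-3, t=8   [143*(-3) + 54*(8) = 3]
q=5: r=1, s=17, t=-45   [143*(17) + 54*(-45) = 1]
q=3: r=0, s=-54, t=143   [143*(-54) + 54*(143) = 0]
GCD = 1 with t = -45, so 54*(-45) ≡ 1 (mod 143)
Inverse = -45 mod 143 = 98
Check: 54 * 98 = 5292 ≡ 1 (mod 143)

54^(-1) ≡ 98 (mod 143)


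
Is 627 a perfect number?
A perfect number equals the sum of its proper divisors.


Proper divisors of 627: 1, 3, 11, 19, 33, 57, 209
Sum = 1 + 3 + 11 + 19 + 33 + 57 + 209 = 333

No, 627 is not perfect (333 ≠ 627)


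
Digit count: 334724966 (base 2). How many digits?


334724966 in base 2 = 10011111100110111111101100110
Number of digits = 29

29 digits (base 2)


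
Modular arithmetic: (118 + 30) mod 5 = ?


118 + 30 = 148
148 mod 5 = 3


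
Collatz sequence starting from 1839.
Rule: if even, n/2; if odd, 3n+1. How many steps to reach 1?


1839 → 5518 → 2759 → 8278 → 4139 → 12418 → 6209 → 18628 → 9314 → 4657 → 13972 → 6986 → 3493 → 10480 → 5240 → 2620 → 1310 → 655 → 1966 → 983 → 2950 → 1475 → 4426 → 2213 → 6640 → 3320 → 1660 → 830 → 415 → 1246 → 623 → 1870 → 935 → 2806 → 1403 → 4210 → 2105 → 6316 → 3158 → 1579 → 4738 → 2369 → 7108 → 3554 → 1777 → 5332 → 2666 → 1333 → 4000 → 2000 → 1000 → 500 → 250 → 125 → 376 → 188 → 94 → 47 → 142 → 71 → 214 → 107 → 322 → 161 → 484 → 242 → 121 → 364 → 182 → 91 → 274 → 137 → 412 → 206 → 103 → 310 → 155 → 466 → 233 → 700 → 350 → 175 → 526 → 263 → 790 → 395 → 1186 → 593 → 1780 → 890 → 445 → 1336 → 668 → 334 → 167 → 502 → 251 → 754 → 377 → 1132 → 566 → 283 → 850 → 425 → 1276 → 638 → 319 → 958 → 479 → 1438 → 719 → 2158 → 1079 → 3238 → 1619 → 4858 → 2429 → 7288 → 3644 → 1822 → 911 → 2734 → 1367 → 4102 → 2051 → 6154 → 3077 → 9232 → 4616 → 2308 → 1154 → 577 → 1732 → 866 → 433 → 1300 → 650 → 325 → 976 → 488 → 244 → 122 → 61 → 184 → 92 → 46 → 23 → 70 → 35 → 106 → 53 → 160 → 80 → 40 → 20 → 10 → 5 → 16 → 8 → 4 → 2 → 1
Total steps = 161

161 steps


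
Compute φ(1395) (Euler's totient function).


1395 = 3^2 × 5 × 31
Prime factors: 3, 5, 31
φ(1395) = 1395 × (1-1/3) × (1-1/5) × (1-1/31)
= 1395 × 2/3 × 4/5 × 30/31 = 720

φ(1395) = 720


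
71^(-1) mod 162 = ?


Use the extended Euclidean algorithm on (162, 71); each row r = 162*s + 71*t:
r=162, s=1, t=0
r=71, s=0, t=1
q=2: r=20, s=1, t=-2   [162*(1) + 71*(-2) = 20]
q=3: r=11, s=-3, t=7   [162*(-3) + 71*(7) = 11]
q=1: r=9, s=4, t=-9   [162*(4) + 71*(-9) = 9]
q=1: r=2, s=-7, t=16   [162*(-7) + 71*(16) = 2]
q=4: r=1, s=32, t=-73   [162*(32) + 71*(-73) = 1]
q=2: r=0, s=-71, t=162   [162*(-71) + 71*(162) = 0]
GCD = 1 with t = -73, so 71*(-73) ≡ 1 (mod 162)
Inverse = -73 mod 162 = 89
Check: 71 * 89 = 6319 ≡ 1 (mod 162)

71^(-1) ≡ 89 (mod 162)


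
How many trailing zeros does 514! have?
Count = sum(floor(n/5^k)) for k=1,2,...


floor(514/5) = 102
floor(514/25) = 20
floor(514/125) = 4
Total = 126

126 trailing zeros


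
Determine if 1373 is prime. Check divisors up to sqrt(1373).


Check divisors up to sqrt(1373) = 37.0540
No divisors found.
1373 is prime.

Yes, 1373 is prime


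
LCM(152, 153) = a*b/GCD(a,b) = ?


GCD(152, 153) = 1
LCM = 152*153/1 = 23256/1 = 23256

LCM = 23256


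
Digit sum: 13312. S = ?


1 + 3 + 3 + 1 + 2 = 10


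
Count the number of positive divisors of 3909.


3909 = 3^1 × 1303^1
d(3909) = (1+1) × (1+1) = 4

4 divisors


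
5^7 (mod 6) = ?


5^1 mod 6 = 5
5^2 mod 6 = 1
5^3 mod 6 = 5
5^4 mod 6 = 1
5^5 mod 6 = 5
5^6 mod 6 = 1
5^7 mod 6 = 5


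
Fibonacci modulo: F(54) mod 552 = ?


F(k) mod 552 for k=1..54:
1, 1, 2, 3, 5, 8, 13, 21, 34, 55, 89, 144, 233, 377, 58, 435, 493, 376, 317, 141, 458, 47, 505, 0, 505, 505, 458, 411, 317, 176, 493, 117, 58, 175, 233, 408, 89, 497, 34, 531, 13, 544, 5, 549, 2, 551, 1, 0, 1, 1, 2, 3, 5, 8
F(54) mod 552 = 8


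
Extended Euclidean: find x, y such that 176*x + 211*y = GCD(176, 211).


Tabular extended Euclidean (each row: r = 176*s + 211*t):
r=176, s=1, t=0
r=211, s=0, t=1
q=0: r=176, s=1, t=0   [176*(1) + 211*(0) = 176]
q=1: r=35, s=-1, t=1   [176*(-1) + 211*(1) = 35]
q=5: r=1, s=6, t=-5   [176*(6) + 211*(-5) = 1]
q=35: r=0, s=-211, t=176   [176*(-211) + 211*(176) = 0]
GCD = 1; from the row with r=1: x=6, y=-5
Check: 176*(6) + 211*(-5) = 1056 - 1055 = 1

GCD = 1, x = 6, y = -5


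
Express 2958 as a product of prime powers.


2958 / 2 = 1479
1479 / 3 = 493
493 / 17 = 29
29 / 29 = 1
2958 = 2 × 3 × 17 × 29


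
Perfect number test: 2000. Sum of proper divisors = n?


Proper divisors of 2000: 1, 2, 4, 5, 8, 10, 16, 20, 25, 40, 50, 80, 100, 125, 200, 250, 400, 500, 1000
Sum = 1 + 2 + 4 + 5 + 8 + 10 + 16 + 20 + 25 + 40 + 50 + 80 + 100 + 125 + 200 + 250 + 400 + 500 + 1000 = 2836

No, 2000 is not perfect (2836 ≠ 2000)


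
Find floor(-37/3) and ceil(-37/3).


-37/3 = -12.3333
floor = -13
ceil = -12

floor = -13, ceil = -12


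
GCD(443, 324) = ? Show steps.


443 = 1 * 324 + 119
324 = 2 * 119 + 86
119 = 1 * 86 + 33
86 = 2 * 33 + 20
33 = 1 * 20 + 13
20 = 1 * 13 + 7
13 = 1 * 7 + 6
7 = 1 * 6 + 1
6 = 6 * 1 + 0
GCD = 1


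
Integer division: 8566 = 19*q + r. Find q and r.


8566 = 19 * 450 + 16
Check: 8550 + 16 = 8566

q = 450, r = 16


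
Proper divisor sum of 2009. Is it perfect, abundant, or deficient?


Proper divisors: 1, 7, 41, 49, 287
Sum = 1 + 7 + 41 + 49 + 287 = 385
385 < 2009 → deficient

s(2009) = 385 (deficient)


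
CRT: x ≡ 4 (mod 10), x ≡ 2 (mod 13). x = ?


M = 10*13 = 130
M1 = M/10 = 13, M2 = M/13 = 10
M1^(-1) mod 10 = 7, M2^(-1) mod 13 = 4
x = 4*13*7 + 2*10*4 = 444
444 mod 130 = 54
Check: 54 mod 10 = 4 ✓, 54 mod 13 = 2 ✓

x ≡ 54 (mod 130)


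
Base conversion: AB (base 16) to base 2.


AB (base 16) = 171 (decimal)
171 (decimal) = 10101011 (base 2)


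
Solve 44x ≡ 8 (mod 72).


GCD(44, 72) = 4 divides 8
Divide: 11x ≡ 2 (mod 18)
x ≡ 10 (mod 18)


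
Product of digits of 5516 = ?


5 × 5 × 1 × 6 = 150


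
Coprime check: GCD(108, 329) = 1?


Euclidean algorithm:
329 = 3 * 108 + 5
108 = 21 * 5 + 3
5 = 1 * 3 + 2
3 = 1 * 2 + 1
2 = 2 * 1 + 0
GCD(108, 329) = 1

Yes, coprime (GCD = 1)


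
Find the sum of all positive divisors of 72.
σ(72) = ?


Divisors of 72: 1, 2, 3, 4, 6, 8, 9, 12, 18, 24, 36, 72
Sum = 1 + 2 + 3 + 4 + 6 + 8 + 9 + 12 + 18 + 24 + 36 + 72 = 195

σ(72) = 195


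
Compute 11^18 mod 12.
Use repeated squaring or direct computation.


11^1 mod 12 = 11
11^2 mod 12 = 1
11^3 mod 12 = 11
11^4 mod 12 = 1
11^5 mod 12 = 11
11^6 mod 12 = 1
11^7 mod 12 = 11
11^8 mod 12 = 1
11^9 mod 12 = 11
11^10 mod 12 = 1
11^11 mod 12 = 11
11^12 mod 12 = 1
11^13 mod 12 = 11
11^14 mod 12 = 1
11^15 mod 12 = 11
11^16 mod 12 = 1
11^17 mod 12 = 11
11^18 mod 12 = 1


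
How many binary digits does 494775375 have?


494775375 in base 2 = 11101011111011010110001001111
Number of digits = 29

29 digits (base 2)


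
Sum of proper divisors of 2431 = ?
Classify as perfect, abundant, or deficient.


Proper divisors: 1, 11, 13, 17, 143, 187, 221
Sum = 1 + 11 + 13 + 17 + 143 + 187 + 221 = 593
593 < 2431 → deficient

s(2431) = 593 (deficient)


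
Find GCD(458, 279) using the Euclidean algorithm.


458 = 1 * 279 + 179
279 = 1 * 179 + 100
179 = 1 * 100 + 79
100 = 1 * 79 + 21
79 = 3 * 21 + 16
21 = 1 * 16 + 5
16 = 3 * 5 + 1
5 = 5 * 1 + 0
GCD = 1


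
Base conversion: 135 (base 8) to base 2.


135 (base 8) = 93 (decimal)
93 (decimal) = 1011101 (base 2)


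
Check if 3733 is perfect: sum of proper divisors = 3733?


Proper divisors of 3733: 1
Sum = 1 = 1

No, 3733 is not perfect (1 ≠ 3733)


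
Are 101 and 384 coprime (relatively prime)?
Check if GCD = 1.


Euclidean algorithm:
384 = 3 * 101 + 81
101 = 1 * 81 + 20
81 = 4 * 20 + 1
20 = 20 * 1 + 0
GCD(101, 384) = 1

Yes, coprime (GCD = 1)


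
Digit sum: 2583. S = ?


2 + 5 + 8 + 3 = 18


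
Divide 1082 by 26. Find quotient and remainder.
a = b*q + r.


1082 = 26 * 41 + 16
Check: 1066 + 16 = 1082

q = 41, r = 16


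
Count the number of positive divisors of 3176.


3176 = 2^3 × 397^1
d(3176) = (3+1) × (1+1) = 8

8 divisors


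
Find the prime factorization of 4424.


4424 / 2 = 2212
2212 / 2 = 1106
1106 / 2 = 553
553 / 7 = 79
79 / 79 = 1
4424 = 2^3 × 7 × 79


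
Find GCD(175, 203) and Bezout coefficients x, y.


Tabular extended Euclidean (each row: r = 175*s + 203*t):
r=175, s=1, t=0
r=203, s=0, t=1
q=0: r=175, s=1, t=0   [175*(1) + 203*(0) = 175]
q=1: r=28, s=-1, t=1   [175*(-1) + 203*(1) = 28]
q=6: r=7, s=7, t=-6   [175*(7) + 203*(-6) = 7]
q=4: r=0, s=-29, t=25   [175*(-29) + 203*(25) = 0]
GCD = 7; from the row with r=7: x=7, y=-6
Check: 175*(7) + 203*(-6) = 1225 - 1218 = 7

GCD = 7, x = 7, y = -6


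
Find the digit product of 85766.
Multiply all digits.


8 × 5 × 7 × 6 × 6 = 10080


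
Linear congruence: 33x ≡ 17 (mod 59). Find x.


GCD(33, 59) = 1, unique solution
a^(-1) mod 59 = 34
x = 34 * 17 mod 59 = 47

x ≡ 47 (mod 59)


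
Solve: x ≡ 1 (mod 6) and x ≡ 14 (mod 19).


M = 6*19 = 114
M1 = M/6 = 19, M2 = M/19 = 6
M1^(-1) mod 6 = 1, M2^(-1) mod 19 = 16
x = 1*19*1 + 14*6*16 = 1363
1363 mod 114 = 109
Check: 109 mod 6 = 1 ✓, 109 mod 19 = 14 ✓

x ≡ 109 (mod 114)


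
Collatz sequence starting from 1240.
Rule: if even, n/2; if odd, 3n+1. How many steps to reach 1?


1240 → 620 → 310 → 155 → 466 → 233 → 700 → 350 → 175 → 526 → 263 → 790 → 395 → 1186 → 593 → 1780 → 890 → 445 → 1336 → 668 → 334 → 167 → 502 → 251 → 754 → 377 → 1132 → 566 → 283 → 850 → 425 → 1276 → 638 → 319 → 958 → 479 → 1438 → 719 → 2158 → 1079 → 3238 → 1619 → 4858 → 2429 → 7288 → 3644 → 1822 → 911 → 2734 → 1367 → 4102 → 2051 → 6154 → 3077 → 9232 → 4616 → 2308 → 1154 → 577 → 1732 → 866 → 433 → 1300 → 650 → 325 → 976 → 488 → 244 → 122 → 61 → 184 → 92 → 46 → 23 → 70 → 35 → 106 → 53 → 160 → 80 → 40 → 20 → 10 → 5 → 16 → 8 → 4 → 2 → 1
Total steps = 88

88 steps
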